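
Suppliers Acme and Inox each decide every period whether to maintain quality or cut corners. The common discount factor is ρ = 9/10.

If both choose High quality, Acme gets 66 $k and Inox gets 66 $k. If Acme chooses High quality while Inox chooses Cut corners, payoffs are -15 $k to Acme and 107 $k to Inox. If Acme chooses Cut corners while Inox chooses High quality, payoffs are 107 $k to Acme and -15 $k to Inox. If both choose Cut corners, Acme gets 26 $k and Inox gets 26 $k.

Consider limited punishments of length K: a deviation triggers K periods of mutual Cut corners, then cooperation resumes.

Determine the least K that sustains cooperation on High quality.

2

IC: ρ(1−ρ^K)/(1−ρ) ≥ (107−66)/(66−26) = 41/40.
With ρ = 9/10: need 1 − ρ^K ≥ 41/40·(1−9/10)/(9/10), i.e. ρ^K ≤ 0.8861.
Since (9/10)^1 = 0.9000 and (9/10)^2 = 0.8100, the smallest such K is 2.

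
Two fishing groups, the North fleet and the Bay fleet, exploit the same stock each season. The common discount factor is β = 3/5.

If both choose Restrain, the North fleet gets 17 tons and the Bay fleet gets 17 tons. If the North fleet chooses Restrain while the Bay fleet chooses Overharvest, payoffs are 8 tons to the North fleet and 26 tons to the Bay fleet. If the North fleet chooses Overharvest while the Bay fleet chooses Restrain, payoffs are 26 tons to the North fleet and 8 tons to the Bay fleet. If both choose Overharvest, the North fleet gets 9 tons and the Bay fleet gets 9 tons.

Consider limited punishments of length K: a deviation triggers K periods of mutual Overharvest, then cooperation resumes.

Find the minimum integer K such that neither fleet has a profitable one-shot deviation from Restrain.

3

Need Σ_{k=1}^{K} β^k ≥ (26−17)/(17−9) = 1.1250 at β = 3/5.
At K = 2 the sum is 0.9600 < 1.1250; at K = 3 it is 1.1760 ≥ 1.1250.
So the minimum punishment length is K = 3.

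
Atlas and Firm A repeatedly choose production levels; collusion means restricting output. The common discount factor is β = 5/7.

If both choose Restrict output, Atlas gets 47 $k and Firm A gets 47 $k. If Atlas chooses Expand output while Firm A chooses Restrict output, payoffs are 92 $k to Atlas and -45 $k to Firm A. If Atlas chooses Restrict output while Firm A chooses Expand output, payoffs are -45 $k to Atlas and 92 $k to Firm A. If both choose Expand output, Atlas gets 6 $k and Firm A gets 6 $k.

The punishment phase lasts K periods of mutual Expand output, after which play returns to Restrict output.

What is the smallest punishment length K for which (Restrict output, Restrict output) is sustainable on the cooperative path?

2

Need Σ_{k=1}^{K} β^k ≥ (92−47)/(47−6) = 1.0976 at β = 5/7.
At K = 1 the sum is 0.7143 < 1.0976; at K = 2 it is 1.2245 ≥ 1.0976.
So the minimum punishment length is K = 2.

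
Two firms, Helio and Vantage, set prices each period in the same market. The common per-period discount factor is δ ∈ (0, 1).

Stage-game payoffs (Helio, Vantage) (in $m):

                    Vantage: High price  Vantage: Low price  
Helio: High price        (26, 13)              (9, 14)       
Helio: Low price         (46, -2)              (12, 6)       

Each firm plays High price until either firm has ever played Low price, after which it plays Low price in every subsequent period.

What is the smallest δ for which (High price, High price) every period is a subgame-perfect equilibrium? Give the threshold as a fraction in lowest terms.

10/17

Helio's threshold: (46−26)/(46−12) = 10/17.
Vantage's threshold: (14−13)/(14−6) = 1/8.
10/17 > 1/8, so Helio binds and δ* = 10/17.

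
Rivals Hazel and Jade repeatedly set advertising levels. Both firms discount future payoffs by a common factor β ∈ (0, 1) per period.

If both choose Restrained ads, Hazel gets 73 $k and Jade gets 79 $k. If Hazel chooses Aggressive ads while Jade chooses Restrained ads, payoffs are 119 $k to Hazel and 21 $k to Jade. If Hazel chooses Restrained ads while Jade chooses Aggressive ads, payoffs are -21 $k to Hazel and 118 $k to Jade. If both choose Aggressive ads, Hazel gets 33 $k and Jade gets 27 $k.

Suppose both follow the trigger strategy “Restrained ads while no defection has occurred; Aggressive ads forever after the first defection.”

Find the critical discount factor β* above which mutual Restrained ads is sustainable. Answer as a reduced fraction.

Hazel's threshold: (119−73)/(119−33) = 23/43.
Jade's threshold: (118−79)/(118−27) = 3/7.
23/43 > 3/7, so Hazel binds and β* = 23/43.

23/43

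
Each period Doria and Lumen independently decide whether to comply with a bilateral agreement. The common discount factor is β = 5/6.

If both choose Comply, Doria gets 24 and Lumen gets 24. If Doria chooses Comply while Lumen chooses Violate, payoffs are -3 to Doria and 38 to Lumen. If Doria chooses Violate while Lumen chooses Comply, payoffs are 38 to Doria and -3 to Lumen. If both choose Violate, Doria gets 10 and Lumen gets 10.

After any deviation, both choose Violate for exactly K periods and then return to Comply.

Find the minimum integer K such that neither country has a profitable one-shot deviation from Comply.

IC: β(1−β^K)/(1−β) ≥ (38−24)/(24−10) = 1.
With β = 5/6: need 1 − β^K ≥ 1·(1−5/6)/(5/6), i.e. β^K ≤ 0.8000.
Since (5/6)^1 = 0.8333 and (5/6)^2 = 0.6944, the smallest such K is 2.

2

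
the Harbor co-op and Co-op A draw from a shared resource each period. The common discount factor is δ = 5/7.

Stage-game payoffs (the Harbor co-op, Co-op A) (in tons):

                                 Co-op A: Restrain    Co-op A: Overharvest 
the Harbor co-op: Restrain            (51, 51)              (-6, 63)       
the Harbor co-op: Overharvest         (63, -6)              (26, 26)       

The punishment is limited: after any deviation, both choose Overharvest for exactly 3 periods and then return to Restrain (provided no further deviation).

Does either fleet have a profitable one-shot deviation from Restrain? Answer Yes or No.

A one-shot deviation gives 63 now, then 26 for 3 periods, then back to 51.
Gain from deviating: (63−51) today; loss: (51−26) in each of the next 3 periods.
No-deviation condition: (51−26)(δ+…+δ^3) ≥ 63−51, i.e. δ+…+δ^3 ≥ 12/25.
At δ = 5/7: δ+…+δ^3 = 1.5889 ≥ 0.4800.
So cooperation is sustainable.

No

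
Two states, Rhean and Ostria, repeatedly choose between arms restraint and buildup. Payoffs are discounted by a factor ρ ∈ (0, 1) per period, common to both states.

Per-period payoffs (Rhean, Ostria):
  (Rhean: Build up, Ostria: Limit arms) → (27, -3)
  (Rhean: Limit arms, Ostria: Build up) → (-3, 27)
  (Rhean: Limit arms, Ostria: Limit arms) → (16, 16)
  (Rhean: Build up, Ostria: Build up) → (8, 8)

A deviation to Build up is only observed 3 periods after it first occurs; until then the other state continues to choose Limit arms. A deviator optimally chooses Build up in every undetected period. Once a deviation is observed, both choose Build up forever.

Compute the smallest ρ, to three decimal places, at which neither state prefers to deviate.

A deviator earns 27 for 3 periods, then 8 forever; cooperating earns 16 forever. Multiplying the IC by (1−ρ):
16 ≥ 27(1−ρ^3) + 8ρ^3, so 19·ρ^3 ≥ 11 and ρ^3 ≥ 11/19.
ρ ≥ (11/19)^(1/3) ≈ 0.833.

0.833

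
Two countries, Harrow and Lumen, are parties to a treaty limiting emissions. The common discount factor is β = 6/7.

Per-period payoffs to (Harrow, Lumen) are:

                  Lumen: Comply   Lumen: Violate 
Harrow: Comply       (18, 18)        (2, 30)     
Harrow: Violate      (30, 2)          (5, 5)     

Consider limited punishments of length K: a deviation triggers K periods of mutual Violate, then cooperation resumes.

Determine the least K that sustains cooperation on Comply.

No profitable deviation requires (18−5)(β+…+β^K) ≥ 30−18, i.e. β+…+β^K ≥ 12/13 ≈ 0.9231.
With β = 6/7, the partial sums are K=1: 0.8571, K=2: 1.5918.
K = 2 is the first length at which the sum reaches 0.9231.

2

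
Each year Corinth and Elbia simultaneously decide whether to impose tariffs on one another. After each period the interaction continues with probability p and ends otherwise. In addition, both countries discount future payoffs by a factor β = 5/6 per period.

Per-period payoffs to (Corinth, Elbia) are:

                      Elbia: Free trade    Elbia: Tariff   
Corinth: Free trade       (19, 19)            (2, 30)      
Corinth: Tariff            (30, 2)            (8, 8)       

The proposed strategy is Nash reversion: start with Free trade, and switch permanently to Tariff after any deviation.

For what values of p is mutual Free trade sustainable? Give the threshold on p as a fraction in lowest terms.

With continuation probability p and discount β, the effective per-period discount factor is βp.
Grim-trigger IC: βp ≥ (30−19)/(30−8) = 1/2.
So p ≥ (1/2)/(5/6) = 3/5.

3/5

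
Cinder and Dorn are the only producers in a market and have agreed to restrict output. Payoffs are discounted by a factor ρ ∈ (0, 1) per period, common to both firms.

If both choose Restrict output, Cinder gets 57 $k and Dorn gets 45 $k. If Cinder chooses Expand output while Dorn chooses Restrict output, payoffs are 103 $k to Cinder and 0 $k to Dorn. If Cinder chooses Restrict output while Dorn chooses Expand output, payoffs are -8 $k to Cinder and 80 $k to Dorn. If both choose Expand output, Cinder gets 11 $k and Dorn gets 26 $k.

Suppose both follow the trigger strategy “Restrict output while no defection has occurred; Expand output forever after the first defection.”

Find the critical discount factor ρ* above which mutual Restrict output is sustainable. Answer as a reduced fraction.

35/54

For Cinder: deviation gain 103−57 = 46, per-period punishment loss 57−11 = 46. IC gives ρ ≥ 46/92 = 1/2.
For Dorn: gain 35, loss 19 per period, so ρ ≥ 35/54.
The tighter constraint is Dorn's, so cooperation needs ρ ≥ 35/54.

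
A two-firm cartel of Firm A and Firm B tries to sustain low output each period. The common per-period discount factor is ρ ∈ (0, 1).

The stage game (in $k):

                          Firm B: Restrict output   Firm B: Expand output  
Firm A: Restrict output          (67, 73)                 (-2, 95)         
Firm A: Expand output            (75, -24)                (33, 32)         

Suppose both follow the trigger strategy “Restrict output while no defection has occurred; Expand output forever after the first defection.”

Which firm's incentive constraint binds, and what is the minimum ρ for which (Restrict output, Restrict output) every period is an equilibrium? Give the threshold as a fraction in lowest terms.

Firm A's threshold: (75−67)/(75−33) = 4/21.
Firm B's threshold: (95−73)/(95−32) = 22/63.
4/21 < 22/63, so Firm B binds and ρ* = 22/63.

Firm B; ρ ≥ 22/63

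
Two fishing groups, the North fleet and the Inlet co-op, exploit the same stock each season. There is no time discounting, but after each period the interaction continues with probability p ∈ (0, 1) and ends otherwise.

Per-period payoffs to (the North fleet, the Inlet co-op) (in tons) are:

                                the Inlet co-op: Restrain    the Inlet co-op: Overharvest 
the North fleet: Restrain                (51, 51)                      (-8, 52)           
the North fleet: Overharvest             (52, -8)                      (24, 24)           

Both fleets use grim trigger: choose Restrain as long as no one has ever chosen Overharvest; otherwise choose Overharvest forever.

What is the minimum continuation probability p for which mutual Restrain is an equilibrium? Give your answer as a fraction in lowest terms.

1/28

Expected cooperation value is 51 + p·51 + p²·51 + … = 51/(1−p); deviation gives 52 + p·24/(1−p).
51 ≥ 52(1−p) + 24p ⇒ 28p ≥ 1 ⇒ p ≥ 1/28.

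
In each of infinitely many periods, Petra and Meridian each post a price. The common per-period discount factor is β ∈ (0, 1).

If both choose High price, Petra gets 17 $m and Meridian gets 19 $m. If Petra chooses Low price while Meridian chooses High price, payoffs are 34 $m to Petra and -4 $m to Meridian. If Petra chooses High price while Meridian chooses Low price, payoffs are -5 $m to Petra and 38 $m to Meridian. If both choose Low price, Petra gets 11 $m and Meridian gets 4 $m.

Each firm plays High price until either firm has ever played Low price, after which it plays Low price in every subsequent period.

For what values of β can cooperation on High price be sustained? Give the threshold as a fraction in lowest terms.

17/23

Petra: cooperation gives 17 each period; deviation gives 34 once then 11 forever.
  17/(1−β) ≥ 34 + 11β/(1−β) ⇒ β ≥ 17/23.
Meridian: cooperation gives 19 each period; deviation gives 38 once then 4 forever.
  β ≥ 19/34.
Both must hold, so the binding constraint is Petra's: β ≥ 17/23.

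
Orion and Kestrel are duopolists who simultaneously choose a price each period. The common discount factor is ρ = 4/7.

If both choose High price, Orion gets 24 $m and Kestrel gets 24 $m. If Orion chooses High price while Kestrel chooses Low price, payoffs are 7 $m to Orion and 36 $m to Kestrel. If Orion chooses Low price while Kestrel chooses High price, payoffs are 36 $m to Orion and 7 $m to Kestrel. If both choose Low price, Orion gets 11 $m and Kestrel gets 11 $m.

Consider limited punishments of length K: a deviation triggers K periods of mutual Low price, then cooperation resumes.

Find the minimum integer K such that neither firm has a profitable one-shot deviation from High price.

IC: ρ(1−ρ^K)/(1−ρ) ≥ (36−24)/(24−11) = 12/13.
With ρ = 4/7: need 1 − ρ^K ≥ 12/13·(1−4/7)/(4/7), i.e. ρ^K ≤ 0.3077.
Since (4/7)^2 = 0.3265 and (4/7)^3 = 0.1866, the smallest such K is 3.

3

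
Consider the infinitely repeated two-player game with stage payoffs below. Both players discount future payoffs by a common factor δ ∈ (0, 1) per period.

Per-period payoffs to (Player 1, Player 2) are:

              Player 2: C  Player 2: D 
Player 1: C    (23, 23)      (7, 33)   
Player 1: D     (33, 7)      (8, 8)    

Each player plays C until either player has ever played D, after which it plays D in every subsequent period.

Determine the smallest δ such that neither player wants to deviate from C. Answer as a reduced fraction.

2/5

23/(1−δ) ≥ 33 + 8δ/(1−δ)
23 ≥ 33 − 25δ
δ ≥ 10/25 = 2/5.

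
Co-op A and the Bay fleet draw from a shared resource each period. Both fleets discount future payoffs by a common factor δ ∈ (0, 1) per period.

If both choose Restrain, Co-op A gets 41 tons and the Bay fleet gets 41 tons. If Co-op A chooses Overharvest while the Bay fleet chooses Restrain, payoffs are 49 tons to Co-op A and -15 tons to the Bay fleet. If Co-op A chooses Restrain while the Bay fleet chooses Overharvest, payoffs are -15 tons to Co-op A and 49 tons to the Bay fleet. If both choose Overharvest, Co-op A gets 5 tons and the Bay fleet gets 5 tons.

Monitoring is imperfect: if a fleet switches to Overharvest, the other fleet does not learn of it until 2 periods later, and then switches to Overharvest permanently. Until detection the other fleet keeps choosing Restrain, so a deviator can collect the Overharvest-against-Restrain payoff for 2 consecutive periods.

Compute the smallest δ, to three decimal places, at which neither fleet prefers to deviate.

A deviator earns 49 for 2 periods, then 5 forever; cooperating earns 41 forever. Multiplying the IC by (1−δ):
41 ≥ 49(1−δ^2) + 5δ^2, so 44·δ^2 ≥ 8 and δ^2 ≥ 2/11.
δ ≥ (2/11)^(1/2) ≈ 0.426.

0.426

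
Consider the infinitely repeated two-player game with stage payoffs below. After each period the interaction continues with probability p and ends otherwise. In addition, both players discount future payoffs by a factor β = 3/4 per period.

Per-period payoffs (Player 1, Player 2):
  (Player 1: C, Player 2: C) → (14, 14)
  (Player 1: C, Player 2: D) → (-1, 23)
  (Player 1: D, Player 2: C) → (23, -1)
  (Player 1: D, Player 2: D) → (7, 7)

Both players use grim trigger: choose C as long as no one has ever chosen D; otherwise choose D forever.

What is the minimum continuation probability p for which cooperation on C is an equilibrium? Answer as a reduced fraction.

3/4

With continuation probability p and discount β, the effective per-period discount factor is βp.
Grim-trigger IC: βp ≥ (23−14)/(23−7) = 9/16.
So p ≥ (9/16)/(3/4) = 3/4.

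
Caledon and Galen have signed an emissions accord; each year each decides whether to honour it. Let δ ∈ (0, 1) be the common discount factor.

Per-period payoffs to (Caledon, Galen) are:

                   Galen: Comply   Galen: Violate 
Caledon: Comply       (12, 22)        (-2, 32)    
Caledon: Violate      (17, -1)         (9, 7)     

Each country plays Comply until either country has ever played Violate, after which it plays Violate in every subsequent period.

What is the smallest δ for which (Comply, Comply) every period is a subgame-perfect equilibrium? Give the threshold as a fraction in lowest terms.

Caledon's threshold: (17−12)/(17−9) = 5/8.
Galen's threshold: (32−22)/(32−7) = 2/5.
5/8 > 2/5, so Caledon binds and δ* = 5/8.

5/8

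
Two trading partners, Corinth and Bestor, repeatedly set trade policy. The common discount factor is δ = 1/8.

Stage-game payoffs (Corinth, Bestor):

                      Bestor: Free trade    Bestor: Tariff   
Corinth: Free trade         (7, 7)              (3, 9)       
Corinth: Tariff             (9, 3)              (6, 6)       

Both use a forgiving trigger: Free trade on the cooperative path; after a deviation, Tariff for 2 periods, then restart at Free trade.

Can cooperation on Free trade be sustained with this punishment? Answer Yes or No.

Comparing payoff streams over the 3 periods until play realigns: cooperate → 7(1+δ+…+δ^2); deviate → 9 + 6(δ+…+δ^2).
Cooperation is sustained iff (7−6)(δ+…+δ^2) ≥ 9−7.
δ+…+δ^2 = 1/8·(1−(1/8)^2)/(1−1/8) = 0.1406, and (9−7)/(7−6) = 2.0000.
0.1406 < 2.0000, so cooperation is not sustainable.

No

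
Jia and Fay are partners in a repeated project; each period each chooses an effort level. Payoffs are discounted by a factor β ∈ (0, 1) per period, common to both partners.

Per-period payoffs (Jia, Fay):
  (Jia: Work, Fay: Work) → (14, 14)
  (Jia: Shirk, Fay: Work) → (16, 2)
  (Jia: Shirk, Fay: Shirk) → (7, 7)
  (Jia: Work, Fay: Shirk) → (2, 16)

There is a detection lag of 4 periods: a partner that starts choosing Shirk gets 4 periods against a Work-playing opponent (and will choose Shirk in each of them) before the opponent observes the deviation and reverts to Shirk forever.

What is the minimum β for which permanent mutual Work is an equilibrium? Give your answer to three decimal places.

Deviating for the 4 undetected periods gains 16−14 = 2 per period over cooperation, then loses 14−7 = 7 per period forever once punishment starts.
Gain: 2(1 + β + … + β^3); loss: 7·β^4/(1−β).
No profitable deviation ⇔ 2(1−β^4) ≤ 7·β^4, i.e. β^4 ≥ 2/(2+7) = 2/9.
Hence β ≥ (2/9)^(1/4) ≈ 0.687.

0.687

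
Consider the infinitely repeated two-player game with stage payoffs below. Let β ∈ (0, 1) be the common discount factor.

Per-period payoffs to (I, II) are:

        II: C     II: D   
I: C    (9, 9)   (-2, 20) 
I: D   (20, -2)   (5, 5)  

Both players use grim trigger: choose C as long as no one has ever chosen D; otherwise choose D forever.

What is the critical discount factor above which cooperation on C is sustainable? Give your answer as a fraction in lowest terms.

11/15

Cooperation forever yields 9 each period: 9/(1−β).
Deviating yields 20 once, then 5 forever: 20 + 5β/(1−β).
No profitable deviation requires 9/(1−β) ≥ 20 + 5β/(1−β).
Multiplying by (1−β): 9 ≥ 20(1−β) + 5β = 20 − 15β.
So 15β ≥ 11, i.e. β ≥ 11/15.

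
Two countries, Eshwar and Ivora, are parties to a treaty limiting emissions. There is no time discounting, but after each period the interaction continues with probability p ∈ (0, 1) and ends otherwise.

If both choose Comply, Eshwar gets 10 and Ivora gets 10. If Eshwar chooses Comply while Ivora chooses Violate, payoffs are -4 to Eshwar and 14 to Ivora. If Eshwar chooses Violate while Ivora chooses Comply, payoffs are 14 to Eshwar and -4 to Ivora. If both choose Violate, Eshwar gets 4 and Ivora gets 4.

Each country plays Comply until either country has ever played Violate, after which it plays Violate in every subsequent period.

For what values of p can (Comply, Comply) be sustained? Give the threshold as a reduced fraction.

With no time discounting, the continuation probability p plays the role of the discount factor.
Grim-trigger IC: 10/(1−p) ≥ 14 + 4p/(1−p) ⇒ p ≥ (14−10)/(14−4) = 2/5.

2/5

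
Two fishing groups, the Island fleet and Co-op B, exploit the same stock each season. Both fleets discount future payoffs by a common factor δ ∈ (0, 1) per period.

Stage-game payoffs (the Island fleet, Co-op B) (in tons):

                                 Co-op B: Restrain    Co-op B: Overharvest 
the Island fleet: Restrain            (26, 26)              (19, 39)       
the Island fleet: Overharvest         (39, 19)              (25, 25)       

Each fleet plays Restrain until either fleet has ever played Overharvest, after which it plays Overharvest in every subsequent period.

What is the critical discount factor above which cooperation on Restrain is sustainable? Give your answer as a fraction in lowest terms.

One-period gain from deviating is 39 − 26 = 13. The loss is 26 − 25 = 1 in every subsequent period, with present value 1·δ/(1−δ).
Deviation is unprofitable when 1·δ/(1−δ) ≥ 13, i.e. δ/(1−δ) ≥ 13.
Equivalently δ ≥ 13/(13+1) = 13/14.

13/14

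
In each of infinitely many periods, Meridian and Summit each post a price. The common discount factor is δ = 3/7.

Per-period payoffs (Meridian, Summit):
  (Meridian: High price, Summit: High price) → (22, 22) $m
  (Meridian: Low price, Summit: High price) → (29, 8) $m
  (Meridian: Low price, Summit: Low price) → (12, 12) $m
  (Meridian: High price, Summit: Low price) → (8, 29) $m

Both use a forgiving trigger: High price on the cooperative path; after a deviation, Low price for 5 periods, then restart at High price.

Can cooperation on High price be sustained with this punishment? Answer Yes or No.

IC: δ+…+δ^5 ≥ (29−22)/(22−12) = 7/10.
At δ = 3/7: partial sum = 0.7392 ≥ 0.7000. Cooperation sustainable.

Yes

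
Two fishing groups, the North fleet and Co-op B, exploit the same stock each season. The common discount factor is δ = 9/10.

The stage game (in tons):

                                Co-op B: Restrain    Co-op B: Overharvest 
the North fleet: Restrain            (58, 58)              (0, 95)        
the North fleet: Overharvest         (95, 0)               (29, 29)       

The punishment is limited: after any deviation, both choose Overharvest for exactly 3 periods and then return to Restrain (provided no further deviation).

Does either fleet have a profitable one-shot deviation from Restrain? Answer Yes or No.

A one-shot deviation gives 95 now, then 29 for 3 periods, then back to 58.
Gain from deviating: (95−58) today; loss: (58−29) in each of the next 3 periods.
No-deviation condition: (58−29)(δ+…+δ^3) ≥ 95−58, i.e. δ+…+δ^3 ≥ 37/29.
At δ = 9/10: δ+…+δ^3 = 2.4390 ≥ 1.2759.
So cooperation is sustainable.

No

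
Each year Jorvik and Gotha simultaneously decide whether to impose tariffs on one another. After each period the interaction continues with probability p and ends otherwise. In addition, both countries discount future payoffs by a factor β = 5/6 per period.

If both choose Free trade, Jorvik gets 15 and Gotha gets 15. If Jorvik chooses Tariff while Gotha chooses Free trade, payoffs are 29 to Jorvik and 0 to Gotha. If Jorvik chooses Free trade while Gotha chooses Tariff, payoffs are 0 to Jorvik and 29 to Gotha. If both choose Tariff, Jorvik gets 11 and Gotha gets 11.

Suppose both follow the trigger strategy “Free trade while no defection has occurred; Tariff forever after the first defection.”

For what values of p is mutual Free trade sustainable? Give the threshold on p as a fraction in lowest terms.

Expected continuation weight on next period's payoff is β·p = 5/6·p, which plays the role of the discount factor.
Cooperation requires 5/6·p ≥ (29−15)/(29−11) = 7/9, hence p ≥ 14/15.

14/15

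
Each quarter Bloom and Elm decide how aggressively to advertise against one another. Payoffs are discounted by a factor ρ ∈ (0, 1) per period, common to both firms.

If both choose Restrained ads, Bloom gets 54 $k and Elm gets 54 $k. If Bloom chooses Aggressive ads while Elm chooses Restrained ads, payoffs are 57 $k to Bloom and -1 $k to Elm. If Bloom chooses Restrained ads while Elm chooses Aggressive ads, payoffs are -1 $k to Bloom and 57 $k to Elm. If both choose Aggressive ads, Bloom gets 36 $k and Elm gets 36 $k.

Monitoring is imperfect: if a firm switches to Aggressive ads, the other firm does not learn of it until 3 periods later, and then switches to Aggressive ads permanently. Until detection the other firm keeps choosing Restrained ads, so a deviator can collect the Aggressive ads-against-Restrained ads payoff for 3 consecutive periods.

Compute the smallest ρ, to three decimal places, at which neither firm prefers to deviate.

0.523

Deviating for the 3 undetected periods gains 57−54 = 3 per period over cooperation, then loses 54−36 = 18 per period forever once punishment starts.
Gain: 3(1 + ρ + … + ρ^2); loss: 18·ρ^3/(1−ρ).
No profitable deviation ⇔ 3(1−ρ^3) ≤ 18·ρ^3, i.e. ρ^3 ≥ 3/(3+18) = 1/7.
Hence ρ ≥ (1/7)^(1/3) ≈ 0.523.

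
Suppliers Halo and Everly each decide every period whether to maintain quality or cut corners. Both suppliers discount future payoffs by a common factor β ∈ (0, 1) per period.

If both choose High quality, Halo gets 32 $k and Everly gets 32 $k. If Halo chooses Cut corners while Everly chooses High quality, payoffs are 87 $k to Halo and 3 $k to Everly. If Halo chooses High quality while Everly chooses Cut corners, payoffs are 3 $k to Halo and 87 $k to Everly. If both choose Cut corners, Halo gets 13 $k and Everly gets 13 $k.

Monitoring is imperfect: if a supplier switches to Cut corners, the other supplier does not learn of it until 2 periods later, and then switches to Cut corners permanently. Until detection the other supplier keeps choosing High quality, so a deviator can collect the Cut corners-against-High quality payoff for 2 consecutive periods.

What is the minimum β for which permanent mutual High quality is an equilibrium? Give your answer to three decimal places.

A deviator earns 87 for 2 periods, then 13 forever; cooperating earns 32 forever. Multiplying the IC by (1−β):
32 ≥ 87(1−β^2) + 13β^2, so 74·β^2 ≥ 55 and β^2 ≥ 55/74.
β ≥ (55/74)^(1/2) ≈ 0.862.

0.862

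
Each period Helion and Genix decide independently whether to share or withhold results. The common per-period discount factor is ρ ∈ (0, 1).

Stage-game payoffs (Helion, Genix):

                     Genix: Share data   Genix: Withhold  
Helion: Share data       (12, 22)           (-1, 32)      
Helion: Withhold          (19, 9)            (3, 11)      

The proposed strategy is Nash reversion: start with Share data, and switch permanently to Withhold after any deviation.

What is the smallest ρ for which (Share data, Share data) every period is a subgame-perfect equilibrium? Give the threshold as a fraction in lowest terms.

For Helion: deviation gain 19−12 = 7, per-period punishment loss 12−3 = 9. IC gives ρ ≥ 7/16.
For Genix: gain 10, loss 11 per period, so ρ ≥ 10/21.
The tighter constraint is Genix's, so cooperation needs ρ ≥ 10/21.

10/21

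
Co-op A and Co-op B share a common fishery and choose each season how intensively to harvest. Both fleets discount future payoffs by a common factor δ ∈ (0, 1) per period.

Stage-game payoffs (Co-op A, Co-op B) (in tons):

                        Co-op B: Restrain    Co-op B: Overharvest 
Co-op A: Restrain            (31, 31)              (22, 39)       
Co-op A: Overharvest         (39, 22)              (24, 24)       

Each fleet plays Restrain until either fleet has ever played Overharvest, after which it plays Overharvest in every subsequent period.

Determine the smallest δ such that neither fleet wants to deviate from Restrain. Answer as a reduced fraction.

One-period gain from deviating is 39 − 31 = 8. The loss is 31 − 24 = 7 in every subsequent period, with present value 7·δ/(1−δ).
Deviation is unprofitable when 7·δ/(1−δ) ≥ 8, i.e. δ/(1−δ) ≥ 8/7.
Equivalently δ ≥ 8/(8+7) = 8/15.

8/15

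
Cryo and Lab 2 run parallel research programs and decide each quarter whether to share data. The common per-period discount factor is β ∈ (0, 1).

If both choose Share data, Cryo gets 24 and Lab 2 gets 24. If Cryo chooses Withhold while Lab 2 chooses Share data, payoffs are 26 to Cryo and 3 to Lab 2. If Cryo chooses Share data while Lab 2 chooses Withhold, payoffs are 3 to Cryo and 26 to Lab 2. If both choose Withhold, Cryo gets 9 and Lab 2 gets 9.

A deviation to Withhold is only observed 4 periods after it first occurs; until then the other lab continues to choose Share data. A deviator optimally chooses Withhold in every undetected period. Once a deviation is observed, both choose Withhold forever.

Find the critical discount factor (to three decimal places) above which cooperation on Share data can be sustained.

0.586

The best deviation is to choose Withhold for all 4 undetected periods, earning 26 each, then 9 forever once detected.
Deviation value: 26(1−β^4)/(1−β) + 9β^4/(1−β); cooperation value: 24/(1−β).
IC: 24 ≥ 26(1−β^4) + 9β^4 = 26 − 17β^4.
So β^4 ≥ 2/17, giving β ≥ (2/17)^(1/4) ≈ 0.586.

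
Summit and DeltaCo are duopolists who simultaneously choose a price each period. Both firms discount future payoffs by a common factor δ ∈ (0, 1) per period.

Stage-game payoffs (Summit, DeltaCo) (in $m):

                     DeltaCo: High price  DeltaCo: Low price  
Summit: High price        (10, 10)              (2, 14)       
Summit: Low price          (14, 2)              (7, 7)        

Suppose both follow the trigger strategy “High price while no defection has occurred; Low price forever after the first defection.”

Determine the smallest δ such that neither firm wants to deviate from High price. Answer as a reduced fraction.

4/7

Under grim trigger the critical discount factor is (T−C)/(T−P) with T = 14, C = 10, P = 7.
δ* = (14−10)/(14−7) = 4/7.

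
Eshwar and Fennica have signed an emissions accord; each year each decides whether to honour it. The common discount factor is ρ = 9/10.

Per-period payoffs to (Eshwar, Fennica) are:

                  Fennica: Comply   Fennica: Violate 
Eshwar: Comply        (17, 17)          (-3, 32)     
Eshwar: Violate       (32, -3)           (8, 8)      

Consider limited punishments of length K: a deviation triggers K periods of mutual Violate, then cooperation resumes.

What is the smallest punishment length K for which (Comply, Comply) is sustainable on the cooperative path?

IC: ρ(1−ρ^K)/(1−ρ) ≥ (32−17)/(17−8) = 5/3.
With ρ = 9/10: need 1 − ρ^K ≥ 5/3·(1−9/10)/(9/10), i.e. ρ^K ≤ 0.8148.
Since (9/10)^1 = 0.9000 and (9/10)^2 = 0.8100, the smallest such K is 2.

2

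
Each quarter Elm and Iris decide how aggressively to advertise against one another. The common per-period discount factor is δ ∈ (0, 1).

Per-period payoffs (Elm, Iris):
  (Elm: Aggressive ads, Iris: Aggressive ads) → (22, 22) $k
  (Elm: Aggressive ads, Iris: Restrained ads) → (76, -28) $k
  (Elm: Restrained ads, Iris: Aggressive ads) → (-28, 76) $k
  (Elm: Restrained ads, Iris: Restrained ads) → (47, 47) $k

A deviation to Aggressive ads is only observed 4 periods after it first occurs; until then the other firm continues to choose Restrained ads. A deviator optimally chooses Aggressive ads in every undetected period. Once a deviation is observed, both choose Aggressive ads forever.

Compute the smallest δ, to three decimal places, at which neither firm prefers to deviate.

The best deviation is to choose Aggressive ads for all 4 undetected periods, earning 76 each, then 22 forever once detected.
Deviation value: 76(1−δ^4)/(1−δ) + 22δ^4/(1−δ); cooperation value: 47/(1−δ).
IC: 47 ≥ 76(1−δ^4) + 22δ^4 = 76 − 54δ^4.
So δ^4 ≥ 29/54, giving δ ≥ (29/54)^(1/4) ≈ 0.856.

0.856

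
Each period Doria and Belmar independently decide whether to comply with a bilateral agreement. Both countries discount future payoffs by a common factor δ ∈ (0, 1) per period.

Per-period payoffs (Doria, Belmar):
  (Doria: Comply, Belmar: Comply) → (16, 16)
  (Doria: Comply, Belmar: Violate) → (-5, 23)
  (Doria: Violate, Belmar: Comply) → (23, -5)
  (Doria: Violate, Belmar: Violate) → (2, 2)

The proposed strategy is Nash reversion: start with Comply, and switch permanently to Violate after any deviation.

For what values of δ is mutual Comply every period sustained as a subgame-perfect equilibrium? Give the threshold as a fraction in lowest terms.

One-period gain from deviating is 23 − 16 = 7. The loss is 16 − 2 = 14 in every subsequent period, with present value 14·δ/(1−δ).
Deviation is unprofitable when 14·δ/(1−δ) ≥ 7, i.e. δ/(1−δ) ≥ 1/2.
Equivalently δ ≥ 7/(7+14) = 1/3.

1/3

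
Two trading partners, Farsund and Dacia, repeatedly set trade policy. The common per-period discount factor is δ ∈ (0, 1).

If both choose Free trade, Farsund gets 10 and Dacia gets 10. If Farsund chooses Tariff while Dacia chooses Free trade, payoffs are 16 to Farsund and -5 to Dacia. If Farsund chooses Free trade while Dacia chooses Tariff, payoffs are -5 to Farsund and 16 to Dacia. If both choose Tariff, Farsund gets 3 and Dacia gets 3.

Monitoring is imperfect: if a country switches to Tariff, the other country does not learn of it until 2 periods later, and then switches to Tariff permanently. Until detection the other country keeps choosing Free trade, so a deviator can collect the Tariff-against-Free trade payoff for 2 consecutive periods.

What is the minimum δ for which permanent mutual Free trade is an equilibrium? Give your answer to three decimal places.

0.679

The best deviation is to choose Tariff for all 2 undetected periods, earning 16 each, then 3 forever once detected.
Deviation value: 16(1−δ^2)/(1−δ) + 3δ^2/(1−δ); cooperation value: 10/(1−δ).
IC: 10 ≥ 16(1−δ^2) + 3δ^2 = 16 − 13δ^2.
So δ^2 ≥ 6/13, giving δ ≥ (6/13)^(1/2) ≈ 0.679.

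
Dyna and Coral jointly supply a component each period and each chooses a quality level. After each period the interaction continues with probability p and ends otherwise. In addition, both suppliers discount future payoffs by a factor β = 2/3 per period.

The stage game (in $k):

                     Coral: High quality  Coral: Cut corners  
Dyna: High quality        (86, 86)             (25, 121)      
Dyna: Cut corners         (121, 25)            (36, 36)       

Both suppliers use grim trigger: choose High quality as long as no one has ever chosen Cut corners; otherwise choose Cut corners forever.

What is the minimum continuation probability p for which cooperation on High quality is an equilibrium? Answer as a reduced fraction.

Expected continuation weight on next period's payoff is β·p = 2/3·p, which plays the role of the discount factor.
Cooperation requires 2/3·p ≥ (121−86)/(121−36) = 7/17, hence p ≥ 21/34.

21/34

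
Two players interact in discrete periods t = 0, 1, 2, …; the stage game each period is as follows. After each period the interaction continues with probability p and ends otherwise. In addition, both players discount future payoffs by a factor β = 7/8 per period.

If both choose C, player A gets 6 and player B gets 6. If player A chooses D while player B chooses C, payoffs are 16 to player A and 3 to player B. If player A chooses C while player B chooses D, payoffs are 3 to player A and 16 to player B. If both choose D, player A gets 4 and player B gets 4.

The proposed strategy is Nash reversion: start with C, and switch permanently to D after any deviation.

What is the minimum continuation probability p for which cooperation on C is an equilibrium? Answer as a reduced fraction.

With continuation probability p and discount β, the effective per-period discount factor is βp.
Grim-trigger IC: βp ≥ (16−6)/(16−4) = 5/6.
So p ≥ (5/6)/(7/8) = 20/21.

20/21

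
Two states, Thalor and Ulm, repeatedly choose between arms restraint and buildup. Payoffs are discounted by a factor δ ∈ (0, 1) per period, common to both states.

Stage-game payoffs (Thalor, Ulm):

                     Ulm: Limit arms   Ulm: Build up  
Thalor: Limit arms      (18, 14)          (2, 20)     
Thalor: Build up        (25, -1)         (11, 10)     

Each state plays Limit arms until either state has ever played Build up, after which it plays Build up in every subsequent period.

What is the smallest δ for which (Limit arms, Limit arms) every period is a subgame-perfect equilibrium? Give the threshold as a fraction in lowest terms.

3/5

For Thalor: deviation gain 25−18 = 7, per-period punishment loss 18−11 = 7. IC gives δ ≥ 7/14 = 1/2.
For Ulm: gain 6, loss 4 per period, so δ ≥ 6/10 = 3/5.
The tighter constraint is Ulm's, so cooperation needs δ ≥ 3/5.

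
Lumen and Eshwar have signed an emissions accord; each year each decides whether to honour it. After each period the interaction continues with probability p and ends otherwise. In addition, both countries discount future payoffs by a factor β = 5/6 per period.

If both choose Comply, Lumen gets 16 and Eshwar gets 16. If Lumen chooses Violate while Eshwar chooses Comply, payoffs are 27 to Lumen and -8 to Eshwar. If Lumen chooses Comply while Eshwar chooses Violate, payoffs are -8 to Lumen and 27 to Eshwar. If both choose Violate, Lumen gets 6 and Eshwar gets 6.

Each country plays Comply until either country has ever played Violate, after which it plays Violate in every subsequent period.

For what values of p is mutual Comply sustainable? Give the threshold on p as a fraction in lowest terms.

22/35

Expected continuation weight on next period's payoff is β·p = 5/6·p, which plays the role of the discount factor.
Cooperation requires 5/6·p ≥ (27−16)/(27−6) = 11/21, hence p ≥ 22/35.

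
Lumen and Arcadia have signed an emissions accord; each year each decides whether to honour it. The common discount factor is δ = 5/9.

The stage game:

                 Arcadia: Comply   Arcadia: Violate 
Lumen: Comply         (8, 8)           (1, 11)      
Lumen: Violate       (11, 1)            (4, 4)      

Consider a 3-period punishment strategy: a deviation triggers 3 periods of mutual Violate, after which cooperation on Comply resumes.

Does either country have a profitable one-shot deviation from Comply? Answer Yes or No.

No

Comparing payoff streams over the 4 periods until play realigns: cooperate → 8(1+δ+…+δ^3); deviate → 11 + 4(δ+…+δ^3).
Cooperation is sustained iff (8−4)(δ+…+δ^3) ≥ 11−8.
δ+…+δ^3 = 5/9·(1−(5/9)^3)/(1−5/9) = 1.0357, and (11−8)/(8−4) = 0.7500.
1.0357 ≥ 0.7500, so cooperation is sustainable.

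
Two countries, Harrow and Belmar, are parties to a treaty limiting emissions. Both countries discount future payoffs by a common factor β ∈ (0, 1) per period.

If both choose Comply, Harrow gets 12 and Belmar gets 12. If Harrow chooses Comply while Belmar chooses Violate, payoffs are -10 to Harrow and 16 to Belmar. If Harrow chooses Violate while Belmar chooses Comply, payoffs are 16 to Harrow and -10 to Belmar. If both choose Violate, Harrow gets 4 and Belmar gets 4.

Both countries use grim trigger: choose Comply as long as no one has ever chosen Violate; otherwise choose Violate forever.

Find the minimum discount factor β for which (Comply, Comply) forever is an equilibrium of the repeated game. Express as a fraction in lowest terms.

1/3

Cooperation forever yields 12 each period: 12/(1−β).
Deviating yields 16 once, then 4 forever: 16 + 4β/(1−β).
No profitable deviation requires 12/(1−β) ≥ 16 + 4β/(1−β).
Multiplying by (1−β): 12 ≥ 16(1−β) + 4β = 16 − 12β.
So 12β ≥ 4, i.e. β ≥ 4/12 = 1/3.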